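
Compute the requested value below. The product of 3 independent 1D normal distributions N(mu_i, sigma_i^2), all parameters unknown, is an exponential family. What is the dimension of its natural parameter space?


Exponential family dimension calculation:
Each univariate normal has two natural parameters (mu/sigma^2 and -1/(2 sigma^2)).
With 3 independent components, dim = 2 * 3 = 6.

6


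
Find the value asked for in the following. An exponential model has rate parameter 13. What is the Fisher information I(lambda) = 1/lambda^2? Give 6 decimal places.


Fisher information for exponential: I(lambda) = 1/lambda^2.
lambda = 13, lambda^2 = 169.
I = 1/169 = 0.005917

0.005917


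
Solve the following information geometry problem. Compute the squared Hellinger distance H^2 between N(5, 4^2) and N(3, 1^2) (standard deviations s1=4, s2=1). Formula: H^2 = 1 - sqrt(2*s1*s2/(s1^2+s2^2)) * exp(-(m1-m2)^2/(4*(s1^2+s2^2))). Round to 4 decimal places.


Squared Hellinger distance for Gaussians:
H^2 = 1 - sqrt(2*s1*s2/(s1^2+s2^2)) * exp(-(m1-m2)^2/(4*(s1^2+s2^2))).
s1^2 = 16, s2^2 = 1, s1^2+s2^2 = 17.
sqrt(2*4*1/(17)) = 0.685994.
(m1-m2)^2 = (2)^2 = 4.
exp(-4/(4*17)) = exp(-0.058824) = 0.942873.
H^2 = 1 - 0.685994*0.942873 = 0.3532

0.3532


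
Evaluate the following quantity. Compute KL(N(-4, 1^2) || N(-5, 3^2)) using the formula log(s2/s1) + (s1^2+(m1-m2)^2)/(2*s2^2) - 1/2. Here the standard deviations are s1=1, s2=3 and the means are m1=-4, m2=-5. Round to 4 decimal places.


KL divergence between normal distributions:
KL = log(s2/s1) + (s1^2 + (m1-m2)^2)/(2*s2^2) - 1/2.
log(3/1) = 1.098612.
(1^2 + (-4--5)^2)/(2*3^2) = (1 + 1)/18 = 0.111111.
KL = 1.098612 + 0.111111 - 0.5 = 0.7097

0.7097


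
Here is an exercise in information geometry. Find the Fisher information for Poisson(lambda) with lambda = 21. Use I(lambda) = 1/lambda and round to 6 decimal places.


Fisher information for Poisson: I(lambda) = 1/lambda.
lambda = 21.
I(lambda) = 1/21 = 0.047619

0.047619


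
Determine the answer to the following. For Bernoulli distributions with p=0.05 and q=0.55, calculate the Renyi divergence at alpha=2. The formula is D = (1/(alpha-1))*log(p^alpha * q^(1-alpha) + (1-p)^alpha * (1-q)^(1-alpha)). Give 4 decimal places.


Renyi divergence of order alpha between Bernoulli distributions:
D = (1/(alpha-1))*log(p^alpha * q^(1-alpha) + (1-p)^alpha * (1-q)^(1-alpha)).
alpha = 2, p = 0.05, q = 0.55.
p^alpha * q^(1-alpha) = 0.05^2 * 0.55^-1 = 0.004545.
(1-p)^alpha * (1-q)^(1-alpha) = 0.95^2 * 0.45^-1 = 2.005556.
sum = 0.004545 + 2.005556 = 2.010101.
D = (1/1)*log(2.010101) = 0.6982

0.6982


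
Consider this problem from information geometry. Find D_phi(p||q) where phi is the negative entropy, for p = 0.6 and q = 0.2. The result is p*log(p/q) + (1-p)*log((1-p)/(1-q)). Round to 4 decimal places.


Bregman divergence with negative entropy generator:
D = p*log(p/q) + (1-p)*log((1-p)/(1-q)).
p = 0.6, q = 0.2.
p*log(p/q) = 0.6*log(0.6/0.2) = 0.659167.
(1-p)*log((1-p)/(1-q)) = 0.4*log(0.4/0.8) = -0.277259.
D = 0.659167 + -0.277259 = 0.3819

0.3819


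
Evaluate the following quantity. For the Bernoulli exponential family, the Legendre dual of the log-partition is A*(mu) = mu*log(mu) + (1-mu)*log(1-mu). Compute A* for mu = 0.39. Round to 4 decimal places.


Legendre transform for Bernoulli:
A*(mu) = mu*log(mu) + (1-mu)*log(1-mu).
mu = 0.39, 1-mu = 0.61.
mu*log(mu) = 0.39*log(0.39) = -0.367227.
(1-mu)*log(1-mu) = 0.61*log(0.61) = -0.301521.
A* = -0.367227 + -0.301521 = -0.6687

-0.6687


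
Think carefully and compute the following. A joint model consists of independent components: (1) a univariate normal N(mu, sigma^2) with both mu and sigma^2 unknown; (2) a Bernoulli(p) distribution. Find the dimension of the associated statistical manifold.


The dimension of a statistical manifold equals the number of free
(independent) real parameters of the model. For a product of independent
blocks the parameter counts add.
- normal (mu, sigma^2): 2.
- Bernoulli (p): 1.
Total = 2 + 1 = 3.
Dimension = 3

3


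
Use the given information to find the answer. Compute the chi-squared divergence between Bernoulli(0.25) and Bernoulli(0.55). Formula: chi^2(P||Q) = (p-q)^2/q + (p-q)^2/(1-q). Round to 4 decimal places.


Chi-squared divergence between Bernoulli distributions:
chi^2 = (p-q)^2/q + (p-q)^2/(1-q).
p = 0.25, q = 0.55, p-q = -0.3.
(p-q)^2 = 0.09.
term1 = 0.09/0.55 = 0.163636.
term2 = 0.09/0.45 = 0.2.
chi^2 = 0.163636 + 0.2 = 0.3636

0.3636


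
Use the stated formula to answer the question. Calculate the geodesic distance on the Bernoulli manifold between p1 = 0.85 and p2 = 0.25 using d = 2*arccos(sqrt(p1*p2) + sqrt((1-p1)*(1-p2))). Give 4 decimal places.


Geodesic distance on Bernoulli manifold:
d(p1,p2) = 2*arccos(sqrt(p1*p2) + sqrt((1-p1)*(1-p2))).
sqrt(p1*p2) = sqrt(0.85*0.25) = 0.460977.
sqrt((1-p1)*(1-p2)) = sqrt(0.15*0.75) = 0.33541.
arg = 0.460977 + 0.33541 = 0.796387.
d = 2*arccos(0.796387) = 1.2990

1.2990


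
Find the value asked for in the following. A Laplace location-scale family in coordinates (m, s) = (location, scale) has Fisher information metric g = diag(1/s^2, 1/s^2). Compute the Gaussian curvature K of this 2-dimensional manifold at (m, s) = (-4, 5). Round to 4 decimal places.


The metric has the form g = (A dm^2 + B ds^2)/s^2 with A = 1, B = 1.
Substitute u = sqrt(A/B)*m: g = B*(du^2 + ds^2)/s^2, i.e. B times the
Poincare upper half-plane metric, which has constant Gaussian curvature -1.
Scaling a 2D metric by a constant c divides the Gaussian curvature by c,
so K = -1/B = -1/(1) = -1.0000 everywhere (the point (m, s) = (-4, 5) is irrelevant:
the curvature is constant).
The requested Gaussian curvature is K = -1.0000.

-1.0000


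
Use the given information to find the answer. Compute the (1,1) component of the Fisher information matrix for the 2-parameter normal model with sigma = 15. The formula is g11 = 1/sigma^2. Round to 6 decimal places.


For the 2-parameter normal family, the Fisher metric has:
  g11 = 1/sigma^2, g22 = 2/sigma^2.
sigma = 15, sigma^2 = 225.
g11 = 0.004444

0.004444


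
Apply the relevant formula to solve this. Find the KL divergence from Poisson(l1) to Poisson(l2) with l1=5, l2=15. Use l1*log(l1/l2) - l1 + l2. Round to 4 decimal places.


KL divergence for Poisson:
KL = l1*log(l1/l2) - l1 + l2.
l1 = 5, l2 = 15.
log(5/15) = -1.098612.
l1*log(l1/l2) = 5 * -1.098612 = -5.493061.
KL = -5.493061 - 5 + 15 = 4.5069

4.5069


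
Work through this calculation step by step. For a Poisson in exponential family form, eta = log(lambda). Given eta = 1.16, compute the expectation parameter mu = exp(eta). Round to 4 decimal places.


Expectation parameter for Poisson exponential family:
mu = exp(eta).
eta = 1.16.
mu = exp(1.16) = 3.1899

3.1899


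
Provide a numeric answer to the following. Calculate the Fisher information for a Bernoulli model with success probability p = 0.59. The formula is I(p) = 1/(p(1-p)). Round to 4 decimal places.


For Bernoulli(p), Fisher information is I(p) = 1/(p*(1-p)).
p = 0.59, 1-p = 0.41.
p*(1-p) = 0.2419.
I(p) = 1/0.2419 = 4.1339

4.1339


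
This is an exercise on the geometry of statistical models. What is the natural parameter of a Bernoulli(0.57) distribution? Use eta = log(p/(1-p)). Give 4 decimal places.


Natural parameter for Bernoulli: eta = log(p/(1-p)).
p = 0.57, 1-p = 0.43.
p/(1-p) = 1.325581.
eta = log(1.325581) = 0.2819

0.2819


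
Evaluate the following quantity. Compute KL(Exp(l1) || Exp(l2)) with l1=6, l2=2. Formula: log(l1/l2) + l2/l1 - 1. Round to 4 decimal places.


KL divergence for exponential family:
KL = log(l1/l2) + l2/l1 - 1.
log(6/2) = 1.098612.
2/6 = 0.333333.
KL = 1.098612 + 0.333333 - 1 = 0.4319

0.4319


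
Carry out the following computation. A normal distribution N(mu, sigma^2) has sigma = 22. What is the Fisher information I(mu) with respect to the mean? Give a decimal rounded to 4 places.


The Fisher information for the mean of a normal distribution is I(mu) = 1/sigma^2.
sigma = 22, so sigma^2 = 484.
I(mu) = 1/484 = 0.0021

0.0021


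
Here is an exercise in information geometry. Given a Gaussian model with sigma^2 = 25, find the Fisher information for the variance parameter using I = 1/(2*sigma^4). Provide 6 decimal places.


Fisher information for variance: I(sigma^2) = 1/(2*sigma^4).
sigma^2 = 25, so sigma^4 = 625.
I = 1/(2*625) = 1/1250 = 0.000800

0.000800


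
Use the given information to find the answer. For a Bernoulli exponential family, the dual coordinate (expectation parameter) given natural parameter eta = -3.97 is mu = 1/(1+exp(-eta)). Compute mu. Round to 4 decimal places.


Dual coordinate (expectation parameter) for Bernoulli:
mu = 1/(1+exp(-eta)).
eta = -3.97.
exp(-eta) = exp(3.97) = 52.984531.
mu = 1/(1+52.984531) = 0.0185

0.0185


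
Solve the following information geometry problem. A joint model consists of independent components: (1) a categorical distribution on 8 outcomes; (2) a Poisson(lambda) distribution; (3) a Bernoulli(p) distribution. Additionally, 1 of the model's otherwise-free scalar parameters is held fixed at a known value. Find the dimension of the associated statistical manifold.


The dimension of a statistical manifold equals the number of free
(independent) real parameters of the model. For a product of independent
blocks the parameter counts add.
- categorical on 8 outcomes (probabilities sum to 1): 8-1 = 7.
- Poisson (lambda): 1.
- Bernoulli (p): 1.
Total = 7 + 1 + 1 = 9.
1 parameter(s) fixed at known values: 9 - 1 = 8.
Dimension = 8

8


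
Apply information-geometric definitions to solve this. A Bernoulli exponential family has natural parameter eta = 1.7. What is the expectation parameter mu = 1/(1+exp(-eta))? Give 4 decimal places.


Dual coordinate (expectation parameter) for Bernoulli:
mu = 1/(1+exp(-eta)).
eta = 1.7.
exp(-eta) = exp(-1.7) = 0.182684.
mu = 1/(1+0.182684) = 0.8455

0.8455


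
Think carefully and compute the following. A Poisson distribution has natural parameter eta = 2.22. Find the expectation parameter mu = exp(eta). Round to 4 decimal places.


Expectation parameter for Poisson exponential family:
mu = exp(eta).
eta = 2.22.
mu = exp(2.22) = 9.2073

9.2073


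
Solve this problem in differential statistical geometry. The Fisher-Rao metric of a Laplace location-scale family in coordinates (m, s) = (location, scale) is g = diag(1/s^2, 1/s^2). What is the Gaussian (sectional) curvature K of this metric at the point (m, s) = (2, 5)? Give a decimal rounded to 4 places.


The metric has the form g = (A dm^2 + B ds^2)/s^2 with A = 1, B = 1.
Substitute u = sqrt(A/B)*m: g = B*(du^2 + ds^2)/s^2, i.e. B times the
Poincare upper half-plane metric, which has constant Gaussian curvature -1.
Scaling a 2D metric by a constant c divides the Gaussian curvature by c,
so K = -1/B = -1/(1) = -1.0000 everywhere (the point (m, s) = (2, 5) is irrelevant:
the curvature is constant).
The requested Gaussian curvature is K = -1.0000.

-1.0000


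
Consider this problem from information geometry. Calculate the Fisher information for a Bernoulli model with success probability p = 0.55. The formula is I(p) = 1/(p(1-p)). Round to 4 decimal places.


For Bernoulli(p), Fisher information is I(p) = 1/(p*(1-p)).
p = 0.55, 1-p = 0.45.
p*(1-p) = 0.2475.
I(p) = 1/0.2475 = 4.0404

4.0404


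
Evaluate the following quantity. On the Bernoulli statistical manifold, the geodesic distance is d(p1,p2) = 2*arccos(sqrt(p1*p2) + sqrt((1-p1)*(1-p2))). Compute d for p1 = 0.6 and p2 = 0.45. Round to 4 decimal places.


Geodesic distance on Bernoulli manifold:
d(p1,p2) = 2*arccos(sqrt(p1*p2) + sqrt((1-p1)*(1-p2))).
sqrt(p1*p2) = sqrt(0.6*0.45) = 0.519615.
sqrt((1-p1)*(1-p2)) = sqrt(0.4*0.55) = 0.469042.
arg = 0.519615 + 0.469042 = 0.988657.
d = 2*arccos(0.988657) = 0.3015

0.3015


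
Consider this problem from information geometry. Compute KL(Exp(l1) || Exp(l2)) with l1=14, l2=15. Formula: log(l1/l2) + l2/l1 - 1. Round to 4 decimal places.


KL divergence for exponential family:
KL = log(l1/l2) + l2/l1 - 1.
log(14/15) = -0.068993.
15/14 = 1.071429.
KL = -0.068993 + 1.071429 - 1 = 0.0024

0.0024


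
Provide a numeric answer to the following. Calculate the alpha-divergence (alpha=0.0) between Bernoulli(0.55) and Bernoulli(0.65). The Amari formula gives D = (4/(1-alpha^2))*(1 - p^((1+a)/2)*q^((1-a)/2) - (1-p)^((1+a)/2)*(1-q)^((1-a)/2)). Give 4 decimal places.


Amari alpha-divergence:
D = (4/(1-alpha^2))*(1 - p^((1+a)/2)*q^((1-a)/2) - (1-p)^((1+a)/2)*(1-q)^((1-a)/2)).
alpha = 0.0, p = 0.55, q = 0.65.
e1 = (1+alpha)/2 = 0.5, e2 = (1-alpha)/2 = 0.5.
t1 = p^e1 * q^e2 = 0.55^0.5 * 0.65^0.5 = 0.597913.
t2 = (1-p)^e1 * (1-q)^e2 = 0.45^0.5 * 0.35^0.5 = 0.396863.
4/(1-alpha^2) = 4.0.
D = 4.0*(1 - 0.597913 - 0.396863) = 0.0209

0.0209


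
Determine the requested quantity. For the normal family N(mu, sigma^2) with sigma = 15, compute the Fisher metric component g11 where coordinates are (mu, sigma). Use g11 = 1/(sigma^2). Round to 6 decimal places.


For the 2-parameter normal family, the Fisher metric has:
  g11 = 1/sigma^2, g22 = 2/sigma^2.
sigma = 15, sigma^2 = 225.
g11 = 0.004444

0.004444


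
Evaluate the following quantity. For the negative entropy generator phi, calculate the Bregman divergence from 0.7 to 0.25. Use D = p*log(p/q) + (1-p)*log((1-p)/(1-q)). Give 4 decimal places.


Bregman divergence with negative entropy generator:
D = p*log(p/q) + (1-p)*log((1-p)/(1-q)).
p = 0.7, q = 0.25.
p*log(p/q) = 0.7*log(0.7/0.25) = 0.720734.
(1-p)*log((1-p)/(1-q)) = 0.3*log(0.3/0.75) = -0.274887.
D = 0.720734 + -0.274887 = 0.4458

0.4458


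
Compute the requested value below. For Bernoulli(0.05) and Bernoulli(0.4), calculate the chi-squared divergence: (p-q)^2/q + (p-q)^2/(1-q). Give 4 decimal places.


Chi-squared divergence between Bernoulli distributions:
chi^2 = (p-q)^2/q + (p-q)^2/(1-q).
p = 0.05, q = 0.4, p-q = -0.35.
(p-q)^2 = 0.1225.
term1 = 0.1225/0.4 = 0.30625.
term2 = 0.1225/0.6 = 0.204167.
chi^2 = 0.30625 + 0.204167 = 0.5104

0.5104


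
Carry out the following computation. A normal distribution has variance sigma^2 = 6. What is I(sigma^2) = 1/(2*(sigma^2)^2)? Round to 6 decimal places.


Fisher information for variance: I(sigma^2) = 1/(2*sigma^4).
sigma^2 = 6, so sigma^4 = 36.
I = 1/(2*36) = 1/72 = 0.013889

0.013889


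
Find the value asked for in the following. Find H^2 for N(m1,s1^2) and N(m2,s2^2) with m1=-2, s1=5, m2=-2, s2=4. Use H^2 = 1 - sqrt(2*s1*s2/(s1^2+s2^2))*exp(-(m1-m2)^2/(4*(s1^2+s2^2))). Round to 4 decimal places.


Squared Hellinger distance for Gaussians:
H^2 = 1 - sqrt(2*s1*s2/(s1^2+s2^2)) * exp(-(m1-m2)^2/(4*(s1^2+s2^2))).
s1^2 = 25, s2^2 = 16, s1^2+s2^2 = 41.
sqrt(2*5*4/(41)) = 0.98773.
(m1-m2)^2 = (0)^2 = 0.
exp(-0/(4*41)) = exp(0.0) = 1.0.
H^2 = 1 - 0.98773*1.0 = 0.0123

0.0123


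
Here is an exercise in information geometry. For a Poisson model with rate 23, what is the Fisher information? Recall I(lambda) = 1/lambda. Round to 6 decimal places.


Fisher information for Poisson: I(lambda) = 1/lambda.
lambda = 23.
I(lambda) = 1/23 = 0.043478

0.043478


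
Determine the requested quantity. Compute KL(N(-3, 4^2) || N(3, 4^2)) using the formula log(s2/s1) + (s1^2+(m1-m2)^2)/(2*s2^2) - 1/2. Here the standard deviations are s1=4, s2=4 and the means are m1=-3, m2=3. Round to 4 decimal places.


KL divergence between normal distributions:
KL = log(s2/s1) + (s1^2 + (m1-m2)^2)/(2*s2^2) - 1/2.
log(4/4) = 0.0.
(4^2 + (-3-3)^2)/(2*4^2) = (16 + 36)/32 = 1.625.
KL = 0.0 + 1.625 - 0.5 = 1.1250

1.1250


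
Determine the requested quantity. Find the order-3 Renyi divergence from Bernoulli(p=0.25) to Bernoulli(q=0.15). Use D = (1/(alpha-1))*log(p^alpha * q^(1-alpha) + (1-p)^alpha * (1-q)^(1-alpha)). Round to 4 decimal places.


Renyi divergence of order alpha between Bernoulli distributions:
D = (1/(alpha-1))*log(p^alpha * q^(1-alpha) + (1-p)^alpha * (1-q)^(1-alpha)).
alpha = 3, p = 0.25, q = 0.15.
p^alpha * q^(1-alpha) = 0.25^3 * 0.15^-2 = 0.694444.
(1-p)^alpha * (1-q)^(1-alpha) = 0.75^3 * 0.85^-2 = 0.58391.
sum = 0.694444 + 0.58391 = 1.278354.
D = (1/2)*log(1.278354) = 0.1228

0.1228


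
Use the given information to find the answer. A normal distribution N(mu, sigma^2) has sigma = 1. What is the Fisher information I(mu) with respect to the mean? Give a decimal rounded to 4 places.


The Fisher information for the mean of a normal distribution is I(mu) = 1/sigma^2.
sigma = 1, so sigma^2 = 1.
I(mu) = 1/1 = 1.0000

1.0000


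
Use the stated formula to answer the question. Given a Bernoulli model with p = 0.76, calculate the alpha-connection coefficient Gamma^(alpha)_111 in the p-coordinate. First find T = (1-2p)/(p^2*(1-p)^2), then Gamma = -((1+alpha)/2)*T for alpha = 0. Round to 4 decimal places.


Skewness (Amari-Chentsov) tensor: T = (1-2p)/(p^2*(1-p)^2).
p = 0.76, 1-2p = -0.52, p^2 = 0.5776, (1-p)^2 = 0.0576.
T = -0.52/(0.5776 * 0.0576) = -15.629809.
In the p-coordinate, Gamma^(alpha) = Gamma^(0) - (alpha/2)*T with Gamma^(0) = (1/2)*g'(p) = -T/2,
so Gamma^(alpha) = -((1+alpha)/2)*T.
alpha = 0, -(1+alpha)/2 = -0.5.
Gamma = -0.5 * -15.629809 = 7.8149

7.8149


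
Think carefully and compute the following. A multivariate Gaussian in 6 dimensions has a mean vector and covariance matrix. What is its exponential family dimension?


Exponential family dimension calculation:
For 6-dim MVN: mean has 6 params, covariance has 6*7/2 = 21 unique entries.
Total dim = 6 + 21 = 27.

27


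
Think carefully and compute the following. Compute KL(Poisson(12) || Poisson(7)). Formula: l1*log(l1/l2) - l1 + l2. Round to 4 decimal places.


KL divergence for Poisson:
KL = l1*log(l1/l2) - l1 + l2.
l1 = 12, l2 = 7.
log(12/7) = 0.538997.
l1*log(l1/l2) = 12 * 0.538997 = 6.467958.
KL = 6.467958 - 12 + 7 = 1.4680

1.4680


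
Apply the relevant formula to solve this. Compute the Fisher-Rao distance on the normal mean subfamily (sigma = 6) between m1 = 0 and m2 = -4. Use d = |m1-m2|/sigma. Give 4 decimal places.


On the fixed-variance normal subfamily, geodesic distance = |m1-m2|/sigma.
|0 - -4| = 4.
sigma = 6.
d = 4/6 = 0.6667

0.6667


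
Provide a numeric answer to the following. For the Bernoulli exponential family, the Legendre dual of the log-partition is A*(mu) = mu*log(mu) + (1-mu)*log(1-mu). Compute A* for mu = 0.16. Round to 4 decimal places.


Legendre transform for Bernoulli:
A*(mu) = mu*log(mu) + (1-mu)*log(1-mu).
mu = 0.16, 1-mu = 0.84.
mu*log(mu) = 0.16*log(0.16) = -0.293213.
(1-mu)*log(1-mu) = 0.84*log(0.84) = -0.146457.
A* = -0.293213 + -0.146457 = -0.4397

-0.4397


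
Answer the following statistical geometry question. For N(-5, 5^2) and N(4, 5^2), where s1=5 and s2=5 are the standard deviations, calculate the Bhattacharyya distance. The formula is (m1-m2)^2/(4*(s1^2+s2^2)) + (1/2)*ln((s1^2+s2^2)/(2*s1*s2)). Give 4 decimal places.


Bhattacharyya distance between two Gaussians:
DB = (m1-m2)^2/(4*(s1^2+s2^2)) + (1/2)*ln((s1^2+s2^2)/(2*s1*s2)).
(m1-m2)^2 = (-9)^2 = 81.
s1^2+s2^2 = 25 + 25 = 50.
term1 = 81/200 = 0.405.
term2 = 0.5*ln(50/50.0) = 0.0.
DB = 0.405 + 0.0 = 0.4050

0.4050


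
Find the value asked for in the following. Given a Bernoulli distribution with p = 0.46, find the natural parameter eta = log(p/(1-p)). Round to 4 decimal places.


Natural parameter for Bernoulli: eta = log(p/(1-p)).
p = 0.46, 1-p = 0.54.
p/(1-p) = 0.851852.
eta = log(0.851852) = -0.1603

-0.1603


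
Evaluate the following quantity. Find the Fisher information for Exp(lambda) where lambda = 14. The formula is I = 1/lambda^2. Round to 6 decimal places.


Fisher information for exponential: I(lambda) = 1/lambda^2.
lambda = 14, lambda^2 = 196.
I = 1/196 = 0.005102

0.005102


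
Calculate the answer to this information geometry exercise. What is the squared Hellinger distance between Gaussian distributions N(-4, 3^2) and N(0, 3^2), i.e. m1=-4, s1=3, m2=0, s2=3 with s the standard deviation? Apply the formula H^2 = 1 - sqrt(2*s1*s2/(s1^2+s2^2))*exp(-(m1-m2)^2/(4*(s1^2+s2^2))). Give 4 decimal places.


Squared Hellinger distance for Gaussians:
H^2 = 1 - sqrt(2*s1*s2/(s1^2+s2^2)) * exp(-(m1-m2)^2/(4*(s1^2+s2^2))).
s1^2 = 9, s2^2 = 9, s1^2+s2^2 = 18.
sqrt(2*3*3/(18)) = 1.0.
(m1-m2)^2 = (-4)^2 = 16.
exp(-16/(4*18)) = exp(-0.222222) = 0.800737.
H^2 = 1 - 1.0*0.800737 = 0.1993

0.1993


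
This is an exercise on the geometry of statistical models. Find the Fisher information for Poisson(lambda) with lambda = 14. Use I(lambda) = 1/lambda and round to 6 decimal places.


Fisher information for Poisson: I(lambda) = 1/lambda.
lambda = 14.
I(lambda) = 1/14 = 0.071429

0.071429


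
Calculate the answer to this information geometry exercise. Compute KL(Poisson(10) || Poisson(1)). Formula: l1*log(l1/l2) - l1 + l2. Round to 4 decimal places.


KL divergence for Poisson:
KL = l1*log(l1/l2) - l1 + l2.
l1 = 10, l2 = 1.
log(10/1) = 2.302585.
l1*log(l1/l2) = 10 * 2.302585 = 23.025851.
KL = 23.025851 - 10 + 1 = 14.0259

14.0259


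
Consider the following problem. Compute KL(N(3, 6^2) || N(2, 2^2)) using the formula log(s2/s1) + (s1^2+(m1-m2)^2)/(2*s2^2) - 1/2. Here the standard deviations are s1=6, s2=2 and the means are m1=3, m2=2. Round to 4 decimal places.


KL divergence between normal distributions:
KL = log(s2/s1) + (s1^2 + (m1-m2)^2)/(2*s2^2) - 1/2.
log(2/6) = -1.098612.
(6^2 + (3-2)^2)/(2*2^2) = (36 + 1)/8 = 4.625.
KL = -1.098612 + 4.625 - 0.5 = 3.0264

3.0264


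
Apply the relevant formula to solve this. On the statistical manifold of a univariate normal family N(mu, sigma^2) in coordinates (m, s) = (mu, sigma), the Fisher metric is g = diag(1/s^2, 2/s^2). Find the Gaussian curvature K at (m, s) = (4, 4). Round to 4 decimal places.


The metric has the form g = (A dm^2 + B ds^2)/s^2 with A = 1, B = 2.
Substitute u = sqrt(A/B)*m: g = B*(du^2 + ds^2)/s^2, i.e. B times the
Poincare upper half-plane metric, which has constant Gaussian curvature -1.
Scaling a 2D metric by a constant c divides the Gaussian curvature by c,
so K = -1/B = -1/(2) = -0.5000 everywhere (the point (m, s) = (4, 4) is irrelevant:
the curvature is constant).
The requested Gaussian curvature is K = -0.5000.

-0.5000


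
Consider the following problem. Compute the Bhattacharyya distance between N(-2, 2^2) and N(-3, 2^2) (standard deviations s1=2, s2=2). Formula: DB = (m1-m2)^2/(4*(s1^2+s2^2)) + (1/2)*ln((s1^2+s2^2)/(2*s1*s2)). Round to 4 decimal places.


Bhattacharyya distance between two Gaussians:
DB = (m1-m2)^2/(4*(s1^2+s2^2)) + (1/2)*ln((s1^2+s2^2)/(2*s1*s2)).
(m1-m2)^2 = (1)^2 = 1.
s1^2+s2^2 = 4 + 4 = 8.
term1 = 1/32 = 0.03125.
term2 = 0.5*ln(8/8.0) = 0.0.
DB = 0.03125 + 0.0 = 0.0313

0.0313


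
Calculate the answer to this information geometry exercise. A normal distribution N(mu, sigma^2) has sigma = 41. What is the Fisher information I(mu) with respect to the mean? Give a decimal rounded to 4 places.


The Fisher information for the mean of a normal distribution is I(mu) = 1/sigma^2.
sigma = 41, so sigma^2 = 1681.
I(mu) = 1/1681 = 0.0006

0.0006


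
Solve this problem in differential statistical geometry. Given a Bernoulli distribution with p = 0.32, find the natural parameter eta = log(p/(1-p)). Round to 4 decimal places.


Natural parameter for Bernoulli: eta = log(p/(1-p)).
p = 0.32, 1-p = 0.68.
p/(1-p) = 0.470588.
eta = log(0.470588) = -0.7538

-0.7538


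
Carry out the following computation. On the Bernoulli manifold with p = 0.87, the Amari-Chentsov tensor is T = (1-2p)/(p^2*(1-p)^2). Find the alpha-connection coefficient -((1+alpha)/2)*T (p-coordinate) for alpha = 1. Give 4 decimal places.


Skewness (Amari-Chentsov) tensor: T = (1-2p)/(p^2*(1-p)^2).
p = 0.87, 1-2p = -0.74, p^2 = 0.7569, (1-p)^2 = 0.0169.
T = -0.74/(0.7569 * 0.0169) = -57.850419.
In the p-coordinate, Gamma^(alpha) = Gamma^(0) - (alpha/2)*T with Gamma^(0) = (1/2)*g'(p) = -T/2,
so Gamma^(alpha) = -((1+alpha)/2)*T.
alpha = 1, -(1+alpha)/2 = -1.0.
Gamma = -1.0 * -57.850419 = 57.8504

57.8504


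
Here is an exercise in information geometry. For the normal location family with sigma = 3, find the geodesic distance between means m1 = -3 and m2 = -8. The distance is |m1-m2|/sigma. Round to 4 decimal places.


On the fixed-variance normal subfamily, geodesic distance = |m1-m2|/sigma.
|-3 - -8| = 5.
sigma = 3.
d = 5/3 = 1.6667

1.6667


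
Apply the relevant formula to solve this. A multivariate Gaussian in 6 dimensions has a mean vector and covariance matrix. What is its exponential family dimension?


Exponential family dimension calculation:
For 6-dim MVN: mean has 6 params, covariance has 6*7/2 = 21 unique entries.
Total dim = 6 + 21 = 27.

27


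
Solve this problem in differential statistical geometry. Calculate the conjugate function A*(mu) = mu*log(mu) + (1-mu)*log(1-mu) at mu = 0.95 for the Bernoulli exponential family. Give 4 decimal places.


Legendre transform for Bernoulli:
A*(mu) = mu*log(mu) + (1-mu)*log(1-mu).
mu = 0.95, 1-mu = 0.05.
mu*log(mu) = 0.95*log(0.95) = -0.048729.
(1-mu)*log(1-mu) = 0.05*log(0.05) = -0.149787.
A* = -0.048729 + -0.149787 = -0.1985

-0.1985


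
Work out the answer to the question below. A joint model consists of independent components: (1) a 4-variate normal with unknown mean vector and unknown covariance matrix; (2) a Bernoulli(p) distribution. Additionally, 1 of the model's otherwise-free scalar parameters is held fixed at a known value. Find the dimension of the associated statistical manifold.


The dimension of a statistical manifold equals the number of free
(independent) real parameters of the model. For a product of independent
blocks the parameter counts add.
- 4-variate normal: 4 (mean) + 4*5/2 = 10 (symmetric covariance) = 14.
- Bernoulli (p): 1.
Total = 14 + 1 = 15.
1 parameter(s) fixed at known values: 15 - 1 = 14.
Dimension = 14

14


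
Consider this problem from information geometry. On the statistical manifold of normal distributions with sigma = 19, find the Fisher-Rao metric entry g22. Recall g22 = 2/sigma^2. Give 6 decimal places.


For the 2-parameter normal family, the Fisher metric has:
  g11 = 1/sigma^2, g22 = 2/sigma^2.
sigma = 19, sigma^2 = 361.
g22 = 0.005540

0.005540


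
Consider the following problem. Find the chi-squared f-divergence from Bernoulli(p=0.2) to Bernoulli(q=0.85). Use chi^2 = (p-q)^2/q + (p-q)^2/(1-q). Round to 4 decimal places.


Chi-squared divergence between Bernoulli distributions:
chi^2 = (p-q)^2/q + (p-q)^2/(1-q).
p = 0.2, q = 0.85, p-q = -0.65.
(p-q)^2 = 0.4225.
term1 = 0.4225/0.85 = 0.497059.
term2 = 0.4225/0.15 = 2.816667.
chi^2 = 0.497059 + 2.816667 = 3.3137

3.3137


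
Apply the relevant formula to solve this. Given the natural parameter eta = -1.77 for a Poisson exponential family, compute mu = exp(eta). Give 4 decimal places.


Expectation parameter for Poisson exponential family:
mu = exp(eta).
eta = -1.77.
mu = exp(-1.77) = 0.1703

0.1703


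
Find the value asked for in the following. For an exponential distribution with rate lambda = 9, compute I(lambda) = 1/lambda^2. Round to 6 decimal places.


Fisher information for exponential: I(lambda) = 1/lambda^2.
lambda = 9, lambda^2 = 81.
I = 1/81 = 0.012346

0.012346


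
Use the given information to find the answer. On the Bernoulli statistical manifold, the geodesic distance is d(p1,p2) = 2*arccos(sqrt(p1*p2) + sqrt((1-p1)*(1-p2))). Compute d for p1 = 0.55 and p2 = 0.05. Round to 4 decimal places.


Geodesic distance on Bernoulli manifold:
d(p1,p2) = 2*arccos(sqrt(p1*p2) + sqrt((1-p1)*(1-p2))).
sqrt(p1*p2) = sqrt(0.55*0.05) = 0.165831.
sqrt((1-p1)*(1-p2)) = sqrt(0.45*0.95) = 0.653835.
arg = 0.165831 + 0.653835 = 0.819666.
d = 2*arccos(0.819666) = 1.2199

1.2199


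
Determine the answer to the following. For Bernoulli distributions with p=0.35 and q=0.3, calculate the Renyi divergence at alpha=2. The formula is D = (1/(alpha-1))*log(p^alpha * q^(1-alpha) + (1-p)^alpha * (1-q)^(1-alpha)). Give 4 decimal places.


Renyi divergence of order alpha between Bernoulli distributions:
D = (1/(alpha-1))*log(p^alpha * q^(1-alpha) + (1-p)^alpha * (1-q)^(1-alpha)).
alpha = 2, p = 0.35, q = 0.3.
p^alpha * q^(1-alpha) = 0.35^2 * 0.3^-1 = 0.408333.
(1-p)^alpha * (1-q)^(1-alpha) = 0.65^2 * 0.7^-1 = 0.603571.
sum = 0.408333 + 0.603571 = 1.011905.
D = (1/1)*log(1.011905) = 0.0118

0.0118


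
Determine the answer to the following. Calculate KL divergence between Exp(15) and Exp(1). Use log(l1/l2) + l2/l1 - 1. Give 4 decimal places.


KL divergence for exponential family:
KL = log(l1/l2) + l2/l1 - 1.
log(15/1) = 2.70805.
1/15 = 0.066667.
KL = 2.70805 + 0.066667 - 1 = 1.7747

1.7747


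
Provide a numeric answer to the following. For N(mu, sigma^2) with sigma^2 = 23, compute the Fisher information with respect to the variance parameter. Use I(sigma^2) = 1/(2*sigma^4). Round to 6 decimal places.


Fisher information for variance: I(sigma^2) = 1/(2*sigma^4).
sigma^2 = 23, so sigma^4 = 529.
I = 1/(2*529) = 1/1058 = 0.000945

0.000945


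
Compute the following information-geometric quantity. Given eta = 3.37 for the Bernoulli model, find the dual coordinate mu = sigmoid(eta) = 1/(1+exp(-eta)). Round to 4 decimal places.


Dual coordinate (expectation parameter) for Bernoulli:
mu = 1/(1+exp(-eta)).
eta = 3.37.
exp(-eta) = exp(-3.37) = 0.03439.
mu = 1/(1+0.03439) = 0.9668

0.9668


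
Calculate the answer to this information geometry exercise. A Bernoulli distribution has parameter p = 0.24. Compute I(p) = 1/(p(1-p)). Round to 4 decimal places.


For Bernoulli(p), Fisher information is I(p) = 1/(p*(1-p)).
p = 0.24, 1-p = 0.76.
p*(1-p) = 0.1824.
I(p) = 1/0.1824 = 5.4825

5.4825


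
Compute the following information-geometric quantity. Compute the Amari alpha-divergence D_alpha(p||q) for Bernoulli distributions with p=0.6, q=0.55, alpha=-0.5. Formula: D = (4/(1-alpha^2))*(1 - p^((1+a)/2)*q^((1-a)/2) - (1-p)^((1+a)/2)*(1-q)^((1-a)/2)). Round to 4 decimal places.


Amari alpha-divergence:
D = (4/(1-alpha^2))*(1 - p^((1+a)/2)*q^((1-a)/2) - (1-p)^((1+a)/2)*(1-q)^((1-a)/2)).
alpha = -0.5, p = 0.6, q = 0.55.
e1 = (1+alpha)/2 = 0.25, e2 = (1-alpha)/2 = 0.75.
t1 = p^e1 * q^e2 = 0.6^0.25 * 0.55^0.75 = 0.562095.
t2 = (1-p)^e1 * (1-q)^e2 = 0.4^0.25 * 0.45^0.75 = 0.436943.
4/(1-alpha^2) = 5.333333.
D = 5.333333*(1 - 0.562095 - 0.436943) = 0.0051

0.0051


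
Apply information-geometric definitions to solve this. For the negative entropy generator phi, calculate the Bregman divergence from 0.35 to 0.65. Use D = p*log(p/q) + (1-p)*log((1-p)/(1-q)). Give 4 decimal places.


Bregman divergence with negative entropy generator:
D = p*log(p/q) + (1-p)*log((1-p)/(1-q)).
p = 0.35, q = 0.65.
p*log(p/q) = 0.35*log(0.35/0.65) = -0.216664.
(1-p)*log((1-p)/(1-q)) = 0.65*log(0.65/0.35) = 0.402375.
D = -0.216664 + 0.402375 = 0.1857

0.1857


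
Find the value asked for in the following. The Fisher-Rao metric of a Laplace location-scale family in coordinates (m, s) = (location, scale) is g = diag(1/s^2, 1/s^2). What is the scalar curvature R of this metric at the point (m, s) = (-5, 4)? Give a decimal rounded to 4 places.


The metric has the form g = (A dm^2 + B ds^2)/s^2 with A = 1, B = 1.
Substitute u = sqrt(A/B)*m: g = B*(du^2 + ds^2)/s^2, i.e. B times the
Poincare upper half-plane metric, which has constant Gaussian curvature -1.
Scaling a 2D metric by a constant c divides the Gaussian curvature by c,
so K = -1/B = -1/(1) = -1.0000 everywhere (the point (m, s) = (-5, 4) is irrelevant:
the curvature is constant).
Scalar curvature in dimension 2: R = 2K = -2/(1) = -2.0000.

-2.0000


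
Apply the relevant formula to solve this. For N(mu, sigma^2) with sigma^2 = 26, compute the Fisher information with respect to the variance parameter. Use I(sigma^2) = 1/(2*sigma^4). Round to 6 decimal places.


Fisher information for variance: I(sigma^2) = 1/(2*sigma^4).
sigma^2 = 26, so sigma^4 = 676.
I = 1/(2*676) = 1/1352 = 0.000740

0.000740


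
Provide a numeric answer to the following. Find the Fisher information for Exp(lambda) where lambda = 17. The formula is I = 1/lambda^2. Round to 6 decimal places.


Fisher information for exponential: I(lambda) = 1/lambda^2.
lambda = 17, lambda^2 = 289.
I = 1/289 = 0.003460

0.003460


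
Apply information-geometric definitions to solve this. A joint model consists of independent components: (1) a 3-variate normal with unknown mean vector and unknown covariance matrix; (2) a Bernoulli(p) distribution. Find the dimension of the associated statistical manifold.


The dimension of a statistical manifold equals the number of free
(independent) real parameters of the model. For a product of independent
blocks the parameter counts add.
- 3-variate normal: 3 (mean) + 3*4/2 = 6 (symmetric covariance) = 9.
- Bernoulli (p): 1.
Total = 9 + 1 = 10.
Dimension = 10

10


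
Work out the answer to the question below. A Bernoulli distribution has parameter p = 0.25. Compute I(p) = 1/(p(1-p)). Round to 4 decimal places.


For Bernoulli(p), Fisher information is I(p) = 1/(p*(1-p)).
p = 0.25, 1-p = 0.75.
p*(1-p) = 0.1875.
I(p) = 1/0.1875 = 5.3333

5.3333


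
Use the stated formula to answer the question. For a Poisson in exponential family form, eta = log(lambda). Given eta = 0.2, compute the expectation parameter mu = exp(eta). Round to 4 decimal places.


Expectation parameter for Poisson exponential family:
mu = exp(eta).
eta = 0.2.
mu = exp(0.2) = 1.2214

1.2214


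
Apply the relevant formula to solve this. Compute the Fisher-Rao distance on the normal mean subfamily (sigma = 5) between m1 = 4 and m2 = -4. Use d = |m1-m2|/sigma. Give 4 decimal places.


On the fixed-variance normal subfamily, geodesic distance = |m1-m2|/sigma.
|4 - -4| = 8.
sigma = 5.
d = 8/5 = 1.6000

1.6000


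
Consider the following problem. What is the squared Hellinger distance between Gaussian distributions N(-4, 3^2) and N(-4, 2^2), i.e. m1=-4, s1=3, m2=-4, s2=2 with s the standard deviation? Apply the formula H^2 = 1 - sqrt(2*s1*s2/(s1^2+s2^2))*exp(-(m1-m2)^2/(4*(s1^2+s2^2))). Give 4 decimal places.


Squared Hellinger distance for Gaussians:
H^2 = 1 - sqrt(2*s1*s2/(s1^2+s2^2)) * exp(-(m1-m2)^2/(4*(s1^2+s2^2))).
s1^2 = 9, s2^2 = 4, s1^2+s2^2 = 13.
sqrt(2*3*2/(13)) = 0.960769.
(m1-m2)^2 = (0)^2 = 0.
exp(-0/(4*13)) = exp(0.0) = 1.0.
H^2 = 1 - 0.960769*1.0 = 0.0392

0.0392


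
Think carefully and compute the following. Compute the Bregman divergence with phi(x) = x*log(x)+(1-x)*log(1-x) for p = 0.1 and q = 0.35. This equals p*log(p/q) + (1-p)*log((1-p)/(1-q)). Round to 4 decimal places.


Bregman divergence with negative entropy generator:
D = p*log(p/q) + (1-p)*log((1-p)/(1-q)).
p = 0.1, q = 0.35.
p*log(p/q) = 0.1*log(0.1/0.35) = -0.125276.
(1-p)*log((1-p)/(1-q)) = 0.9*log(0.9/0.65) = 0.29288.
D = -0.125276 + 0.29288 = 0.1676

0.1676


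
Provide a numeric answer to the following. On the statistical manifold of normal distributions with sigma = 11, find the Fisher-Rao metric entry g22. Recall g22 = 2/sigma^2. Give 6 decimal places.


For the 2-parameter normal family, the Fisher metric has:
  g11 = 1/sigma^2, g22 = 2/sigma^2.
sigma = 11, sigma^2 = 121.
g22 = 0.016529

0.016529


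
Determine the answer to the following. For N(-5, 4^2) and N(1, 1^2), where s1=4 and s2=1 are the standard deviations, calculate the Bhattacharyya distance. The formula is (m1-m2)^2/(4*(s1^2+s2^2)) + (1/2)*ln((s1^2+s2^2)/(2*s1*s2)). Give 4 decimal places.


Bhattacharyya distance between two Gaussians:
DB = (m1-m2)^2/(4*(s1^2+s2^2)) + (1/2)*ln((s1^2+s2^2)/(2*s1*s2)).
(m1-m2)^2 = (-6)^2 = 36.
s1^2+s2^2 = 16 + 1 = 17.
term1 = 36/68 = 0.529412.
term2 = 0.5*ln(17/8.0) = 0.376886.
DB = 0.529412 + 0.376886 = 0.9063

0.9063


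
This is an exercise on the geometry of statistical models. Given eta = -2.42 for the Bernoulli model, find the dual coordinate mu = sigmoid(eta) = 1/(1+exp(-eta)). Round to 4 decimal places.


Dual coordinate (expectation parameter) for Bernoulli:
mu = 1/(1+exp(-eta)).
eta = -2.42.
exp(-eta) = exp(2.42) = 11.245859.
mu = 1/(1+11.245859) = 0.0817

0.0817


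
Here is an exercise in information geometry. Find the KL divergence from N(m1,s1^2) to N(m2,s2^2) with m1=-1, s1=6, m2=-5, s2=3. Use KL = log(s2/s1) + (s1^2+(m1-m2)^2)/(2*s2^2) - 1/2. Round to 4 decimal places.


KL divergence between normal distributions:
KL = log(s2/s1) + (s1^2 + (m1-m2)^2)/(2*s2^2) - 1/2.
log(3/6) = -0.693147.
(6^2 + (-1--5)^2)/(2*3^2) = (36 + 16)/18 = 2.888889.
KL = -0.693147 + 2.888889 - 0.5 = 1.6957

1.6957


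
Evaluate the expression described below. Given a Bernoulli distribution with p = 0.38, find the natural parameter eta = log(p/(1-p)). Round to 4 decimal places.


Natural parameter for Bernoulli: eta = log(p/(1-p)).
p = 0.38, 1-p = 0.62.
p/(1-p) = 0.612903.
eta = log(0.612903) = -0.4895

-0.4895


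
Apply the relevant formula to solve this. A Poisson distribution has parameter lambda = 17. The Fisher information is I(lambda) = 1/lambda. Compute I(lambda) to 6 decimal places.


Fisher information for Poisson: I(lambda) = 1/lambda.
lambda = 17.
I(lambda) = 1/17 = 0.058824

0.058824


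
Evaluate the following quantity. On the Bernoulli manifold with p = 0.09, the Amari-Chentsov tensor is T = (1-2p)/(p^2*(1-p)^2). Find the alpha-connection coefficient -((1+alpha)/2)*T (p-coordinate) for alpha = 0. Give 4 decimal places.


Skewness (Amari-Chentsov) tensor: T = (1-2p)/(p^2*(1-p)^2).
p = 0.09, 1-2p = 0.82, p^2 = 0.0081, (1-p)^2 = 0.8281.
T = 0.82/(0.0081 * 0.8281) = 122.249206.
In the p-coordinate, Gamma^(alpha) = Gamma^(0) - (alpha/2)*T with Gamma^(0) = (1/2)*g'(p) = -T/2,
so Gamma^(alpha) = -((1+alpha)/2)*T.
alpha = 0, -(1+alpha)/2 = -0.5.
Gamma = -0.5 * 122.249206 = -61.1246

-61.1246


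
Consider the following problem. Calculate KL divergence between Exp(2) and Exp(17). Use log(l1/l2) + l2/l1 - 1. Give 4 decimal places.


KL divergence for exponential family:
KL = log(l1/l2) + l2/l1 - 1.
log(2/17) = -2.140066.
17/2 = 8.5.
KL = -2.140066 + 8.5 - 1 = 5.3599

5.3599


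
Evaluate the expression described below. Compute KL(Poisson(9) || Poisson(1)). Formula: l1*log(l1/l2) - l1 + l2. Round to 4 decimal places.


KL divergence for Poisson:
KL = l1*log(l1/l2) - l1 + l2.
l1 = 9, l2 = 1.
log(9/1) = 2.197225.
l1*log(l1/l2) = 9 * 2.197225 = 19.775021.
KL = 19.775021 - 9 + 1 = 11.7750

11.7750


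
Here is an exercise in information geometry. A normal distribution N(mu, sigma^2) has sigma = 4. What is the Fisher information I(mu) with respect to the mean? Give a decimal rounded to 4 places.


The Fisher information for the mean of a normal distribution is I(mu) = 1/sigma^2.
sigma = 4, so sigma^2 = 16.
I(mu) = 1/16 = 0.0625

0.0625


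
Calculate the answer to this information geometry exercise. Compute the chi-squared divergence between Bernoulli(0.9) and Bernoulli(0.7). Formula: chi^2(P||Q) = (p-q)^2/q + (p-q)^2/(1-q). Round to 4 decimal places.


Chi-squared divergence between Bernoulli distributions:
chi^2 = (p-q)^2/q + (p-q)^2/(1-q).
p = 0.9, q = 0.7, p-q = 0.2.
(p-q)^2 = 0.04.
term1 = 0.04/0.7 = 0.057143.
term2 = 0.04/0.3 = 0.133333.
chi^2 = 0.057143 + 0.133333 = 0.1905

0.1905


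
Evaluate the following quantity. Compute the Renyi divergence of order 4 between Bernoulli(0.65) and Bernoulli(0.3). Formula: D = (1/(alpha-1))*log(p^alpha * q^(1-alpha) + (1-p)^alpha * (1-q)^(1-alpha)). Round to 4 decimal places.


Renyi divergence of order alpha between Bernoulli distributions:
D = (1/(alpha-1))*log(p^alpha * q^(1-alpha) + (1-p)^alpha * (1-q)^(1-alpha)).
alpha = 4, p = 0.65, q = 0.3.
p^alpha * q^(1-alpha) = 0.65^4 * 0.3^-3 = 6.611343.
(1-p)^alpha * (1-q)^(1-alpha) = 0.35^4 * 0.7^-3 = 0.04375.
sum = 6.611343 + 0.04375 = 6.655093.
D = (1/3)*log(6.655093) = 0.6318

0.6318


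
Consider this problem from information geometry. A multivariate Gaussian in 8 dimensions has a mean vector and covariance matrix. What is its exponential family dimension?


Exponential family dimension calculation:
For 8-dim MVN: mean has 8 params, covariance has 8*9/2 = 36 unique entries.
Total dim = 8 + 36 = 44.

44
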